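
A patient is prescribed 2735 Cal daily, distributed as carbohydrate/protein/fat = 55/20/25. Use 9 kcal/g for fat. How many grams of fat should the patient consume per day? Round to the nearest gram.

Fat energy = 25% × 2735 = 683.75 kcal.
At 9 kcal/g: 683.75 ÷ 9 = 75.9722 g.

76 g/day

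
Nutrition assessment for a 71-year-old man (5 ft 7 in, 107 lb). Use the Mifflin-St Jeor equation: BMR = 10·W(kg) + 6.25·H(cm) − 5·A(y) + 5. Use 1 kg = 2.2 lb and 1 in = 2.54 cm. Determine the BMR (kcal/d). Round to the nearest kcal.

1200 kcal/d

Convert to metric: weight = 107 ÷ 2.2 = 48.6364 kg; height = (5×12 + 7) × 2.54 = 67 × 2.54 = 170.18 cm.
Mifflin-St Jeor (male): BMR = 10(48.6364) + 6.25(170.18) − 5(71) + 5 = 486.3636 + 1063.625 − 355 + 5 = 1199.9886 kcal/day.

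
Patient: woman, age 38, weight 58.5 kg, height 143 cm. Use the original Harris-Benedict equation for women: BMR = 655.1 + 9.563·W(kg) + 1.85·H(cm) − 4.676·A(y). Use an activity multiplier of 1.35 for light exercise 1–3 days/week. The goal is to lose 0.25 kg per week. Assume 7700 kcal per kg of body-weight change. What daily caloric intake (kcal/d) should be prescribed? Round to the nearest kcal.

Harris-Benedict: BMR = 655.1 + 9.563(58.5) + 1.85(143) − 4.676(38) = 1301.3975 kcal/day.
TEE = 1301.3975 × 1.35 = 1756.8866 kcal/day.
Required daily deficit = 0.25 × 7700 ÷ 7 = 275 kcal/day.
Target intake = 1756.8866 − 275 = 1481.8866 kcal/day.

1482 kcal/d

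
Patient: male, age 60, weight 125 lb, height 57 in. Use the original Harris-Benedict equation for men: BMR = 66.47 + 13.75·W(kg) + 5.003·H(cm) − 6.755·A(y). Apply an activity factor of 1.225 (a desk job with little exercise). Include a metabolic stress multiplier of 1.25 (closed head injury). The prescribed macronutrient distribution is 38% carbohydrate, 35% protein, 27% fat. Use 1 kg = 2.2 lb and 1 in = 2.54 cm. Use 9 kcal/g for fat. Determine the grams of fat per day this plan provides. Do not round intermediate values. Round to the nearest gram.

Convert to metric: weight = 125 ÷ 2.2 = 56.8182 kg; height = 57 × 2.54 = 144.78 cm.
Harris-Benedict: BMR = 66.47 + 13.75(56.8182) + 5.003(144.78) − 6.755(60) = 1166.7543 kcal/day.
TEE = 1166.7543 × 1.225 = 1429.2741 kcal/day.
With stress factor 1.25: 1429.2741 × 1.25 = 1786.5926 kcal/day.
Fat energy = 27% × 1786.5926 = 482.38 kcal.
Fat = 482.38 ÷ 9 kcal/g = 53.5978 g.

54 g/day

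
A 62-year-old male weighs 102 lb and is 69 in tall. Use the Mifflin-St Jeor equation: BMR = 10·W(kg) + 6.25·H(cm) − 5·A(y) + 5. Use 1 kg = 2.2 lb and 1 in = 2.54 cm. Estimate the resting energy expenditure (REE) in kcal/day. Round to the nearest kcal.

1254 kcal/day

Convert to metric: weight = 102 ÷ 2.2 = 46.3636 kg; height = 69 × 2.54 = 175.26 cm.
Mifflin-St Jeor (male): BMR = 10(46.3636) + 6.25(175.26) − 5(62) + 5 = 463.6364 + 1095.375 − 310 + 5 = 1254.0114 kcal/day.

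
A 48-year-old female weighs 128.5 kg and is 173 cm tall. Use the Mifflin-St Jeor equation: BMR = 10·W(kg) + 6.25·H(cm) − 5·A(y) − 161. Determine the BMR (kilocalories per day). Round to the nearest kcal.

1965 kilocalories per day

Mifflin-St Jeor (female): BMR = 10(128.5) + 6.25(173) − 5(48) − 161 = 1285 + 1081.25 − 240 − 161 = 1965.25 kcal/day.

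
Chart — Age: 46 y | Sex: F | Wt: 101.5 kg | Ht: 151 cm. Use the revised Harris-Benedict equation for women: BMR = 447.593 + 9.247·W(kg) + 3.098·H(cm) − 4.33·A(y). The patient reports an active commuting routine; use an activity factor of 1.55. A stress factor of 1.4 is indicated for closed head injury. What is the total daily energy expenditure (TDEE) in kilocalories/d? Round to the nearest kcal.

Harris-Benedict: BMR = 447.593 + 9.247(101.5) + 3.098(151) − 4.33(46) = 1654.7815 kcal/day.
TEE = BMR × activity factor = 1654.7815 × 1.55 = 2564.9113 kcal/day.
Apply stress factor: 2564.9113 × 1.4 = 3590.8759 kcal/day.

3591 kilocalories/d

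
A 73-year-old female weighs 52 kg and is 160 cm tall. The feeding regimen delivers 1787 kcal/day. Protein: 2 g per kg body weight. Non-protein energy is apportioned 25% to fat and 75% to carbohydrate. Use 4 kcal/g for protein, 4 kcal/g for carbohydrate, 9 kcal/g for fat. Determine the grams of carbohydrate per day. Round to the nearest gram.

257 g/day

Protein = 2 × 52 = 104 g → 104 × 4 = 416 kcal.
Non-protein calories = 1787 − 416 = 1371 kcal.
Fat: 25% × 1371 = 342.75 kcal; carbohydrate: 1028.25 kcal.
Carbohydrate: 1028.25 kcal ÷ 4 kcal/g = 257.0625 g.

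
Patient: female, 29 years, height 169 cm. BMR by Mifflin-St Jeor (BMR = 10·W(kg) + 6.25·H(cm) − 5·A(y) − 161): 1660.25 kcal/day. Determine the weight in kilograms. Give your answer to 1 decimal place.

1660.25 = 10·W + 6.25(169) − 5(29) − 161
10·W = 1660.25 − 750.25 = 910, so W = 91 kg.

91.0 kg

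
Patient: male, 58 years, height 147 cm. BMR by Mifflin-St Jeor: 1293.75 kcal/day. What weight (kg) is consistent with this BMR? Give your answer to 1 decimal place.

1293.75 = 10·W + 6.25(147) − 5(58) + 5
10·W = 1293.75 − 633.75 = 660, so W = 66 kg.

66.0 kg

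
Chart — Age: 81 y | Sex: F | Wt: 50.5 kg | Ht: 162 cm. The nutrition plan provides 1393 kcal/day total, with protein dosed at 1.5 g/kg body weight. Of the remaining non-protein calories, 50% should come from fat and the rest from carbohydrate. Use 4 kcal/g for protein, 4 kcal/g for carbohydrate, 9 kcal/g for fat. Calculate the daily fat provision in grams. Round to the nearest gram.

61 g/day

Protein = 1.5 × 50.5 = 75.75 g → 75.75 × 4 = 303 kcal.
Non-protein calories = 1393 − 303 = 1090 kcal.
Fat: 50% × 1090 = 545 kcal; carbohydrate: 545 kcal.
Fat: 545 kcal ÷ 9 kcal/g = 60.5556 g.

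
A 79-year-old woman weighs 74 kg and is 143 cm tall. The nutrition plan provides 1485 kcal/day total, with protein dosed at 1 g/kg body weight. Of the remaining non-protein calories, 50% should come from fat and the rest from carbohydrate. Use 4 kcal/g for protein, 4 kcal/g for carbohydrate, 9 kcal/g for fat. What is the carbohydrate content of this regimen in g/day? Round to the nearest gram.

149 g/day

Protein = 1 × 74 = 74 g → 74 × 4 = 296 kcal.
Non-protein calories = 1485 − 296 = 1189 kcal.
Fat: 50% × 1189 = 594.5 kcal; carbohydrate: 594.5 kcal.
Carbohydrate: 594.5 kcal ÷ 4 kcal/g = 148.625 g.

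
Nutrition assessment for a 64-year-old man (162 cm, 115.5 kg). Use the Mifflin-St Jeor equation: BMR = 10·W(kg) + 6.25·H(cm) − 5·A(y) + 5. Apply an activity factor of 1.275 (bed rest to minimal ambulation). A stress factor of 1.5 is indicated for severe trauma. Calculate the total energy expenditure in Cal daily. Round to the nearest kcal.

3543 Cal daily

Mifflin-St Jeor (male): BMR = 10(115.5) + 6.25(162) − 5(64) + 5 = 1155 + 1012.5 − 320 + 5 = 1852.5 kcal/day.
TEE = BMR × activity factor = 1852.5 × 1.275 = 2361.9375 kcal/day.
Apply stress factor: 2361.9375 × 1.5 = 3542.9063 kcal/day.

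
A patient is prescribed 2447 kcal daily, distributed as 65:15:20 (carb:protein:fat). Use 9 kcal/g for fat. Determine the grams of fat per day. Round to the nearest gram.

54 g/day

Fat energy = 20% × 2447 = 489.4 kcal.
At 9 kcal/g: 489.4 ÷ 9 = 54.3778 g.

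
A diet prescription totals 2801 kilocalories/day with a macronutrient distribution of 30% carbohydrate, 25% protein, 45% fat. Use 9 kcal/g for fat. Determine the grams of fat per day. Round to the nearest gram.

140 g/day

Fat energy = 45% × 2801 = 1260.45 kcal.
At 9 kcal/g: 1260.45 ÷ 9 = 140.05 g.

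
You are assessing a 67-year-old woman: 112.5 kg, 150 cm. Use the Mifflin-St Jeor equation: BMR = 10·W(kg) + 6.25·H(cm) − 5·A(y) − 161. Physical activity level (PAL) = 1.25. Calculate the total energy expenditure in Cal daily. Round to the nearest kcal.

1958 Cal daily

Mifflin-St Jeor (female): BMR = 10(112.5) + 6.25(150) − 5(67) − 161 = 1125 + 937.5 − 335 − 161 = 1566.5 kcal/day.
TEE = BMR × activity factor = 1566.5 × 1.25 = 1958.125 kcal/day.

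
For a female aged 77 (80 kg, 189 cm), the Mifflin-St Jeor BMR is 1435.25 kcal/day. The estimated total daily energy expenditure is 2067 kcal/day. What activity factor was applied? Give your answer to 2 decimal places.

Activity factor = TEE ÷ BMR = 2067 ÷ 1435.25 = 1.44.

1.44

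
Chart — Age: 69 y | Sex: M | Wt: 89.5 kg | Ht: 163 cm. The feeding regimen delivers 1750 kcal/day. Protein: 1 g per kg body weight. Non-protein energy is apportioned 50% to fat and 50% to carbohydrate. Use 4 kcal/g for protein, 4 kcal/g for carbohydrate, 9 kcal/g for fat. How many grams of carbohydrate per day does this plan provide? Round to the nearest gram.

Protein = 1 × 89.5 = 89.5 g → 89.5 × 4 = 358 kcal.
Non-protein calories = 1750 − 358 = 1392 kcal.
Fat: 50% × 1392 = 696 kcal; carbohydrate: 696 kcal.
Carbohydrate: 696 kcal ÷ 4 kcal/g = 174 g.

174 g/day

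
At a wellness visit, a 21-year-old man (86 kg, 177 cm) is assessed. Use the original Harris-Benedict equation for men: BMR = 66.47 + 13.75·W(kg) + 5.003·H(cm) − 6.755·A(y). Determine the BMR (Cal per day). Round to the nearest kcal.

Harris-Benedict: BMR = 66.47 + 13.75(86) + 5.003(177) − 6.755(21) = 1992.646 kcal/day.

1993 Cal per day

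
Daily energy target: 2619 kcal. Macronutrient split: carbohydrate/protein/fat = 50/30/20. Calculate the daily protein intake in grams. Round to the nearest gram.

196 g/day

Protein energy = 30% × 2619 = 785.7 kcal.
At 4 kcal/g: 785.7 ÷ 4 = 196.425 g.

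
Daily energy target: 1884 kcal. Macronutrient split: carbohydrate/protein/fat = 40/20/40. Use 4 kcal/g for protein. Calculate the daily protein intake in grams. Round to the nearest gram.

94 g/day

Protein energy = 20% × 1884 = 376.8 kcal.
At 4 kcal/g: 376.8 ÷ 4 = 94.2 g.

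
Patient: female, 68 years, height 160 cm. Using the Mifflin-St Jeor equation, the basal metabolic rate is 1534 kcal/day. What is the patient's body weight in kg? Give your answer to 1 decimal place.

1534 = 10·W + 6.25(160) − 5(68) − 161
10·W = 1534 − 499 = 1035, so W = 103.5 kg.

103.5 kg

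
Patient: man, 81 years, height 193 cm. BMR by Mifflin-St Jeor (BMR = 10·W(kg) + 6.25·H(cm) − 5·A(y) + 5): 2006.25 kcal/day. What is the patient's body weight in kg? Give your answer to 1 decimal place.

120.0 kg

2006.25 = 10·W + 6.25(193) − 5(81) + 5
10·W = 2006.25 − 806.25 = 1200, so W = 120 kg.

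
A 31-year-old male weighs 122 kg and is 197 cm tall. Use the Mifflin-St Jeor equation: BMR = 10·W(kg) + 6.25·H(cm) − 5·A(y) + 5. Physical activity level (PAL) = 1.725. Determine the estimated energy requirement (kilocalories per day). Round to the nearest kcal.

3970 kilocalories per day

Mifflin-St Jeor (male): BMR = 10(122) + 6.25(197) − 5(31) + 5 = 1220 + 1231.25 − 155 + 5 = 2301.25 kcal/day.
TEE = BMR × activity factor = 2301.25 × 1.725 = 3969.6563 kcal/day.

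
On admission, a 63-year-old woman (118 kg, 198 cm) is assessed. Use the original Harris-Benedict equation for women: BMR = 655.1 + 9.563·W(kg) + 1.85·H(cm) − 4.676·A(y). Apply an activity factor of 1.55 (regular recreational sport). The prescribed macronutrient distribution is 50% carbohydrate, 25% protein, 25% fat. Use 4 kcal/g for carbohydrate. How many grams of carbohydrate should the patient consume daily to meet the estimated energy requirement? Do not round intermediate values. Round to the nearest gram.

Harris-Benedict: BMR = 655.1 + 9.563(118) + 1.85(198) − 4.676(63) = 1855.246 kcal/day.
TEE = 1855.246 × 1.55 = 2875.6313 kcal/day.
Carbohydrate energy = 50% × 2875.6313 = 1437.8157 kcal.
Carbohydrate = 1437.8157 ÷ 4 kcal/g = 359.4539 g.

359 g/day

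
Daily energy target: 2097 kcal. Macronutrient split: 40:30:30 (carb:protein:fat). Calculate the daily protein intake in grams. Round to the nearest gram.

157 g/day

Protein energy = 30% × 2097 = 629.1 kcal.
At 4 kcal/g: 629.1 ÷ 4 = 157.275 g.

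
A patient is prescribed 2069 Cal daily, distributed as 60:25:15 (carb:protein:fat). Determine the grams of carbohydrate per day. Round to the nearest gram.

310 g/day

Carbohydrate energy = 60% × 2069 = 1241.4 kcal.
At 4 kcal/g: 1241.4 ÷ 4 = 310.35 g.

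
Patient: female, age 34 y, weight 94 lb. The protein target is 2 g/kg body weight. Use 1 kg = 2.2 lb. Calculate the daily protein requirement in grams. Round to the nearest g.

Weight in kg = 94 ÷ 2.2 = 42.7273 kg.
Protein = 2 g/kg × 42.7273 kg = 85.4545 g/day.

85 g/day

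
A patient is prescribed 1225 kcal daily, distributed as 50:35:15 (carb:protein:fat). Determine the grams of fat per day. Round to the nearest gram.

20 g/day

Fat energy = 15% × 1225 = 183.75 kcal.
At 9 kcal/g: 183.75 ÷ 9 = 20.4167 g.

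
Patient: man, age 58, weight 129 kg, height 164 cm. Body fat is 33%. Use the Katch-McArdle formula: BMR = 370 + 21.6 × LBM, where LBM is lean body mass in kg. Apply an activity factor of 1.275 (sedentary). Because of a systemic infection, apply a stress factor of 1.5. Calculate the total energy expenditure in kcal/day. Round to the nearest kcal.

4278 kcal/day

LBM = 129 × (1 − 0.33) = 86.43 kg. Katch-McArdle: BMR = 370 + 21.6 × 86.43 = 2236.888 kcal/day.
TEE = BMR × activity factor = 2236.888 × 1.275 = 2852.0322 kcal/day.
Apply stress factor: 2852.0322 × 1.5 = 4278.0483 kcal/day.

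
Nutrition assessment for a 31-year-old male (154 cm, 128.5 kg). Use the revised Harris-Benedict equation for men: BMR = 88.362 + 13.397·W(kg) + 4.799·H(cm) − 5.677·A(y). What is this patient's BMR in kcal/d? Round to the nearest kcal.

Harris-Benedict: BMR = 88.362 + 13.397(128.5) + 4.799(154) − 5.677(31) = 2372.9355 kcal/day.

2373 kcal/d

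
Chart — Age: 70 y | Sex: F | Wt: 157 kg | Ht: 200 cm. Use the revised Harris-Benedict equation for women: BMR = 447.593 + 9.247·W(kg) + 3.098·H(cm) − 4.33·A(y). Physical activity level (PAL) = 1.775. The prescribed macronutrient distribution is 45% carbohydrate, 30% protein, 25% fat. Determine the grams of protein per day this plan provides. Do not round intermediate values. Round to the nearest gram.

Harris-Benedict: BMR = 447.593 + 9.247(157) + 3.098(200) − 4.33(70) = 2215.872 kcal/day.
TEE = 2215.872 × 1.775 = 3933.1728 kcal/day.
Protein energy = 30% × 3933.1728 = 1179.9518 kcal.
Protein = 1179.9518 ÷ 4 kcal/g = 294.988 g.

295 g/day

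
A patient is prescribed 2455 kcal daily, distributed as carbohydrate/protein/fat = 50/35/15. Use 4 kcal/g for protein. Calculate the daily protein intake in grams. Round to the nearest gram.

Protein energy = 35% × 2455 = 859.25 kcal.
At 4 kcal/g: 859.25 ÷ 4 = 214.8125 g.

215 g/day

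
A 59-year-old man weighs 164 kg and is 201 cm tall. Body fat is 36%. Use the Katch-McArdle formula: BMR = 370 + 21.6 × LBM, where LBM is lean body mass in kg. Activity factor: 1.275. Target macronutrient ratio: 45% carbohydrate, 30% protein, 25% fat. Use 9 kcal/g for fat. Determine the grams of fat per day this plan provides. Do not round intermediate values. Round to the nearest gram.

93 g/day

LBM = 164 × (1 − 0.36) = 104.96 kg. Katch-McArdle: BMR = 370 + 21.6 × 104.96 = 2637.136 kcal/day.
TEE = 2637.136 × 1.275 = 3362.3484 kcal/day.
Fat energy = 25% × 3362.3484 = 840.5871 kcal.
Fat = 840.5871 ÷ 9 kcal/g = 93.3986 g.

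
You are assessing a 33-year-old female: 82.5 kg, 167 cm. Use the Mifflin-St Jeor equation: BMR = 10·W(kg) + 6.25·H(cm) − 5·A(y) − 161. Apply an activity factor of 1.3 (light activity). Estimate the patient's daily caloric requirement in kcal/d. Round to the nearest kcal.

2006 kcal/d

Mifflin-St Jeor (female): BMR = 10(82.5) + 6.25(167) − 5(33) − 161 = 825 + 1043.75 − 165 − 161 = 1542.75 kcal/day.
TEE = BMR × activity factor = 1542.75 × 1.3 = 2005.575 kcal/day.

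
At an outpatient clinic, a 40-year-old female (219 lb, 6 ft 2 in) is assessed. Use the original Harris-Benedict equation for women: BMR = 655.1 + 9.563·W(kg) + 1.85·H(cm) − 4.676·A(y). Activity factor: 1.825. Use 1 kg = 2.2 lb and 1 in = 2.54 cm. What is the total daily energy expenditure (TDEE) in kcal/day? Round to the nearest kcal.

Convert to metric: weight = 219 ÷ 2.2 = 99.5455 kg; height = (6×12 + 2) × 2.54 = 74 × 2.54 = 187.96 cm.
Harris-Benedict: BMR = 655.1 + 9.563(99.5455) + 1.85(187.96) − 4.676(40) = 1767.7392 kcal/day.
TEE = BMR × activity factor = 1767.7392 × 1.825 = 3226.124 kcal/day.

3226 kcal/day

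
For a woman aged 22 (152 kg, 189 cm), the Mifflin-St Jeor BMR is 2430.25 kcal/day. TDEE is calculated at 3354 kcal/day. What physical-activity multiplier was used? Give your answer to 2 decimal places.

1.38

Activity factor = TEE ÷ BMR = 3354 ÷ 2430.25 = 1.38.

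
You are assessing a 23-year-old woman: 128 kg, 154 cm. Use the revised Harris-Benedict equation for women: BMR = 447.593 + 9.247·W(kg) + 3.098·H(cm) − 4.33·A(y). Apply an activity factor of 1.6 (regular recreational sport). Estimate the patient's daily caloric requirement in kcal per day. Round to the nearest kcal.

3214 kcal per day

Harris-Benedict: BMR = 447.593 + 9.247(128) + 3.098(154) − 4.33(23) = 2008.711 kcal/day.
TEE = BMR × activity factor = 2008.711 × 1.6 = 3213.9376 kcal/day.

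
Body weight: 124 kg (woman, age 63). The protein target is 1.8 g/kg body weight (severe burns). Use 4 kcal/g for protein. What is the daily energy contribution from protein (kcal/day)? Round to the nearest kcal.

Protein = 1.8 g/kg × 124 kg = 223.2 g/day.
Protein energy = 223.2 g × 4 kcal/g = 892.8 kcal/day.

893 kcal/day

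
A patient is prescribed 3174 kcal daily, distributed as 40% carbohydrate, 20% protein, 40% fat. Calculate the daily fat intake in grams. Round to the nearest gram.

Fat energy = 40% × 3174 = 1269.6 kcal.
At 9 kcal/g: 1269.6 ÷ 9 = 141.0667 g.

141 g/day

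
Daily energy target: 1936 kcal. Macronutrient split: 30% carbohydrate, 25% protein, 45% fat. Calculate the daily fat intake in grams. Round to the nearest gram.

97 g/day

Fat energy = 45% × 1936 = 871.2 kcal.
At 9 kcal/g: 871.2 ÷ 9 = 96.8 g.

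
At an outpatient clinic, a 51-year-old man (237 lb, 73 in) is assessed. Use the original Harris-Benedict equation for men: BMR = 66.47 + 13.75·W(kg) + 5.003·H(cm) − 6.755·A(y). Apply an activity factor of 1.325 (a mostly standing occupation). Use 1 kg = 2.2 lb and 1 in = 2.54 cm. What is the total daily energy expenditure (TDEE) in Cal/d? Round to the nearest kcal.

Convert to metric: weight = 237 ÷ 2.2 = 107.7273 kg; height = 73 × 2.54 = 185.42 cm.
Harris-Benedict: BMR = 66.47 + 13.75(107.7273) + 5.003(185.42) − 6.755(51) = 2130.8713 kcal/day.
TEE = BMR × activity factor = 2130.8713 × 1.325 = 2823.4044 kcal/day.

2823 Cal/d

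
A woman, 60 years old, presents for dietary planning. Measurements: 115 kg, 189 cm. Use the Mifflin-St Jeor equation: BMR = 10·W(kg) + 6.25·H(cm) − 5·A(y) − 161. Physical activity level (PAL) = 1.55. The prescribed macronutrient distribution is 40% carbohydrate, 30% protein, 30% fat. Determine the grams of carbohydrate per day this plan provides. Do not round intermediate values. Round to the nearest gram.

290 g/day

Mifflin-St Jeor (female): BMR = 10(115) + 6.25(189) − 5(60) − 161 = 1150 + 1181.25 − 300 − 161 = 1870.25 kcal/day.
TEE = 1870.25 × 1.55 = 2898.8875 kcal/day.
Carbohydrate energy = 40% × 2898.8875 = 1159.555 kcal.
Carbohydrate = 1159.555 ÷ 4 kcal/g = 289.8888 g.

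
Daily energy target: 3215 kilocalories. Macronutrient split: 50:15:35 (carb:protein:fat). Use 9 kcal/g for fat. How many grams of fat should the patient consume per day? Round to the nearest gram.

Fat energy = 35% × 3215 = 1125.25 kcal.
At 9 kcal/g: 1125.25 ÷ 9 = 125.0278 g.

125 g/day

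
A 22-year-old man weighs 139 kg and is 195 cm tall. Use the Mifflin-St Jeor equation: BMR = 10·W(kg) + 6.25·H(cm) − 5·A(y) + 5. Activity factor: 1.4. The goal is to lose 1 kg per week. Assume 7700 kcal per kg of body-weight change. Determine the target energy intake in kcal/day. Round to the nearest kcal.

2405 kcal/day

Mifflin-St Jeor (male): BMR = 10(139) + 6.25(195) − 5(22) + 5 = 1390 + 1218.75 − 110 + 5 = 2503.75 kcal/day.
TEE = 2503.75 × 1.4 = 3505.25 kcal/day.
Required daily deficit = 1 × 7700 ÷ 7 = 1100 kcal/day.
Target intake = 3505.25 − 1100 = 2405.25 kcal/day.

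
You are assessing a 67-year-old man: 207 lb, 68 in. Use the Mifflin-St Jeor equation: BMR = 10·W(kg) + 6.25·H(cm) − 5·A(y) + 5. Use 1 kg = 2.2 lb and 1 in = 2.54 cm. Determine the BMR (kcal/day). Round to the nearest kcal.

1690 kcal/day

Convert to metric: weight = 207 ÷ 2.2 = 94.0909 kg; height = 68 × 2.54 = 172.72 cm.
Mifflin-St Jeor (male): BMR = 10(94.0909) + 6.25(172.72) − 5(67) + 5 = 940.9091 + 1079.5 − 335 + 5 = 1690.4091 kcal/day.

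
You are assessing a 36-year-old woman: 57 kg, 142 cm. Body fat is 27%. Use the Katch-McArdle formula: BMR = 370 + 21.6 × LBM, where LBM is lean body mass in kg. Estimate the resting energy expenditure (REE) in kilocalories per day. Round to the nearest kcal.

LBM = 57 × (1 − 0.27) = 41.61 kg. Katch-McArdle: BMR = 370 + 21.6 × 41.61 = 1268.776 kcal/day.

1269 kilocalories per day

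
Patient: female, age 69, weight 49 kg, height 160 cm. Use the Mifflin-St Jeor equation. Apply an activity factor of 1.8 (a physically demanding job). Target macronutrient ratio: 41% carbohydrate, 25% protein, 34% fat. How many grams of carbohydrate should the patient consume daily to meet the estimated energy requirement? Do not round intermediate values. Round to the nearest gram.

Mifflin-St Jeor (female): BMR = 10(49) + 6.25(160) − 5(69) − 161 = 490 + 1000 − 345 − 161 = 984 kcal/day.
TEE = 984 × 1.8 = 1771.2 kcal/day.
Carbohydrate energy = 41% × 1771.2 = 726.192 kcal.
Carbohydrate = 726.192 ÷ 4 kcal/g = 181.548 g.

182 g/day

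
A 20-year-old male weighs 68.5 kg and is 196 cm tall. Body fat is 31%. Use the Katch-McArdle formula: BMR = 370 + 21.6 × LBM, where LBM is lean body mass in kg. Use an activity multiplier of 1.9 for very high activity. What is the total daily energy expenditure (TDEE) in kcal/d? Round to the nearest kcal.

2643 kcal/d

LBM = 68.5 × (1 − 0.31) = 47.265 kg. Katch-McArdle: BMR = 370 + 21.6 × 47.265 = 1390.924 kcal/day.
TEE = BMR × activity factor = 1390.924 × 1.9 = 2642.7556 kcal/day.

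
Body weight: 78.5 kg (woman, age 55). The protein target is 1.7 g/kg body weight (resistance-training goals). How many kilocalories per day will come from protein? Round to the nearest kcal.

534 kcal/day

Protein = 1.7 g/kg × 78.5 kg = 133.45 g/day.
Protein energy = 133.45 g × 4 kcal/g = 533.8 kcal/day.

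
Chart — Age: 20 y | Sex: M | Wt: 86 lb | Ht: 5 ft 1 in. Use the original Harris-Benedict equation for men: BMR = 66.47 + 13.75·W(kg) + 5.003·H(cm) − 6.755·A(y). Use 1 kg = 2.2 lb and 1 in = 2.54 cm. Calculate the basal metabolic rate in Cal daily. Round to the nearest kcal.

Convert to metric: weight = 86 ÷ 2.2 = 39.0909 kg; height = (5×12 + 1) × 2.54 = 61 × 2.54 = 154.94 cm.
Harris-Benedict: BMR = 66.47 + 13.75(39.0909) + 5.003(154.94) − 6.755(20) = 1244.0348 kcal/day.

1244 Cal daily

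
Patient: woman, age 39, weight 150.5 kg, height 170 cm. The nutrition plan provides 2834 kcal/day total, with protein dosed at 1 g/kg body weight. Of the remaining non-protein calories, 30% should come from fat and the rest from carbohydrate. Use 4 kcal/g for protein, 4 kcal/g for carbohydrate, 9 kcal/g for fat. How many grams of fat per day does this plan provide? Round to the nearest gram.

Protein = 1 × 150.5 = 150.5 g → 150.5 × 4 = 602 kcal.
Non-protein calories = 2834 − 602 = 2232 kcal.
Fat: 30% × 2232 = 669.6 kcal; carbohydrate: 1562.4 kcal.
Fat: 669.6 kcal ÷ 9 kcal/g = 74.4 g.

74 g/day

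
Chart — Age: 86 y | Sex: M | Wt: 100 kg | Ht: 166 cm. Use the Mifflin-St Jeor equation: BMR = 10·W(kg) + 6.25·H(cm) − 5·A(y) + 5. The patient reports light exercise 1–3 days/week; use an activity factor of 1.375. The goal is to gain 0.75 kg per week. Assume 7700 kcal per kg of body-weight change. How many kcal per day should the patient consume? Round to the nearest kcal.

3042 kcal per day

Mifflin-St Jeor (male): BMR = 10(100) + 6.25(166) − 5(86) + 5 = 1000 + 1037.5 − 430 + 5 = 1612.5 kcal/day.
TEE = 1612.5 × 1.375 = 2217.1875 kcal/day.
Required daily surplus = 0.75 × 7700 ÷ 7 = 825 kcal/day.
Target intake = 2217.1875 + 825 = 3042.1875 kcal/day.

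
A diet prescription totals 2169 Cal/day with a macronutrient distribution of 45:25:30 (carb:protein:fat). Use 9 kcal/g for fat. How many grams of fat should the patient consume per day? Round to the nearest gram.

Fat energy = 30% × 2169 = 650.7 kcal.
At 9 kcal/g: 650.7 ÷ 9 = 72.3 g.

72 g/day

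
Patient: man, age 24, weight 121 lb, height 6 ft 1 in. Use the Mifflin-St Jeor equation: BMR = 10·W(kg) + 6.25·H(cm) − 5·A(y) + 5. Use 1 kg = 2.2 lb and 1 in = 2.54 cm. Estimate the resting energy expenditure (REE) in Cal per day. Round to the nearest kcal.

Convert to metric: weight = 121 ÷ 2.2 = 55 kg; height = (6×12 + 1) × 2.54 = 73 × 2.54 = 185.42 cm.
Mifflin-St Jeor (male): BMR = 10(55) + 6.25(185.42) − 5(24) + 5 = 550 + 1158.875 − 120 + 5 = 1593.875 kcal/day.

1594 Cal per day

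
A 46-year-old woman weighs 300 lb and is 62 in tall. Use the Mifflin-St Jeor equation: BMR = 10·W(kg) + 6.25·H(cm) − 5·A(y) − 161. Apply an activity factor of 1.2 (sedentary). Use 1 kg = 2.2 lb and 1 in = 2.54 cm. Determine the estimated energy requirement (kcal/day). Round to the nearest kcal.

Convert to metric: weight = 300 ÷ 2.2 = 136.3636 kg; height = 62 × 2.54 = 157.48 cm.
Mifflin-St Jeor (female): BMR = 10(136.3636) + 6.25(157.48) − 5(46) − 161 = 1363.6364 + 984.25 − 230 − 161 = 1956.8864 kcal/day.
TEE = BMR × activity factor = 1956.8864 × 1.2 = 2348.2636 kcal/day.

2348 kcal/day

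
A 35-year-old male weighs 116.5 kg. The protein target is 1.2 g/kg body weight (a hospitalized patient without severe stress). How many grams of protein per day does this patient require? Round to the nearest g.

140 g/day

Protein = 1.2 g/kg × 116.5 kg = 139.8 g/day.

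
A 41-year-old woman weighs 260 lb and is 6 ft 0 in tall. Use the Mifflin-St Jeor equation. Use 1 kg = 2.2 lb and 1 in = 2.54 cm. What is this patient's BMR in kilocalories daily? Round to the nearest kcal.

Convert to metric: weight = 260 ÷ 2.2 = 118.1818 kg; height = (6×12 + 0) × 2.54 = 72 × 2.54 = 182.88 cm.
Mifflin-St Jeor (female): BMR = 10(118.1818) + 6.25(182.88) − 5(41) − 161 = 1181.8182 + 1143 − 205 − 161 = 1958.8182 kcal/day.

1959 kilocalories daily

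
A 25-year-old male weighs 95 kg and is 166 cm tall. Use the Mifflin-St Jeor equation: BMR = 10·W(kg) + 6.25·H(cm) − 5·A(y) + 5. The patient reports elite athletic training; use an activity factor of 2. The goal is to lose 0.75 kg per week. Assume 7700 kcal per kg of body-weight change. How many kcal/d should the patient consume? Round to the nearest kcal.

2910 kcal/d

Mifflin-St Jeor (male): BMR = 10(95) + 6.25(166) − 5(25) + 5 = 950 + 1037.5 − 125 + 5 = 1867.5 kcal/day.
TEE = 1867.5 × 2 = 3735 kcal/day.
Required daily deficit = 0.75 × 7700 ÷ 7 = 825 kcal/day.
Target intake = 3735 − 825 = 2910 kcal/day.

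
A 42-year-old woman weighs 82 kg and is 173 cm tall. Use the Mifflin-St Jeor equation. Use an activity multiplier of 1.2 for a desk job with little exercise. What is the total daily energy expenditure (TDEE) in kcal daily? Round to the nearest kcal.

Mifflin-St Jeor (female): BMR = 10(82) + 6.25(173) − 5(42) − 161 = 820 + 1081.25 − 210 − 161 = 1530.25 kcal/day.
TEE = BMR × activity factor = 1530.25 × 1.2 = 1836.3 kcal/day.

1836 kcal daily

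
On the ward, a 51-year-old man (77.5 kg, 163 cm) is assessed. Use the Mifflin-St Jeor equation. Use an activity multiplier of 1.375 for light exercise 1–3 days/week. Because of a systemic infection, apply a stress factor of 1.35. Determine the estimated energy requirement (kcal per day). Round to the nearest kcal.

Mifflin-St Jeor (male): BMR = 10(77.5) + 6.25(163) − 5(51) + 5 = 775 + 1018.75 − 255 + 5 = 1543.75 kcal/day.
TEE = BMR × activity factor = 1543.75 × 1.375 = 2122.6563 kcal/day.
Apply stress factor: 2122.6563 × 1.35 = 2865.5859 kcal/day.

2866 kcal per day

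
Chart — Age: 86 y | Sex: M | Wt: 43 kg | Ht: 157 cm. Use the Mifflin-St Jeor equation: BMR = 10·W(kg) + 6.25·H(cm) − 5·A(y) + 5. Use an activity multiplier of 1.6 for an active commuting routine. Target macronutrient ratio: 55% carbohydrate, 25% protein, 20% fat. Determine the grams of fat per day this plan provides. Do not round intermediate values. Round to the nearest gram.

35 g/day

Mifflin-St Jeor (male): BMR = 10(43) + 6.25(157) − 5(86) + 5 = 430 + 981.25 − 430 + 5 = 986.25 kcal/day.
TEE = 986.25 × 1.6 = 1578 kcal/day.
Fat energy = 20% × 1578 = 315.6 kcal.
Fat = 315.6 ÷ 9 kcal/g = 35.0667 g.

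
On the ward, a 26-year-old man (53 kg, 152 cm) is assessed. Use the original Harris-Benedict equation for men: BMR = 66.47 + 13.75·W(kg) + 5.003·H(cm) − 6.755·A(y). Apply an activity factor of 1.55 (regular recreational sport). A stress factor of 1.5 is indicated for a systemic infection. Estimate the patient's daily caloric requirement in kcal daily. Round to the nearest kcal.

Harris-Benedict: BMR = 66.47 + 13.75(53) + 5.003(152) − 6.755(26) = 1380.046 kcal/day.
TEE = BMR × activity factor = 1380.046 × 1.55 = 2139.0713 kcal/day.
Apply stress factor: 2139.0713 × 1.5 = 3208.607 kcal/day.

3209 kcal daily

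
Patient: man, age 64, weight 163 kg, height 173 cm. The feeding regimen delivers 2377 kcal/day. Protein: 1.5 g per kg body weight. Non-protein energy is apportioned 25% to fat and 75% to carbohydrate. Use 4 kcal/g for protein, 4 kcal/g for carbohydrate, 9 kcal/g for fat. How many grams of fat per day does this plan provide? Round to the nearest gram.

Protein = 1.5 × 163 = 244.5 g → 244.5 × 4 = 978 kcal.
Non-protein calories = 2377 − 978 = 1399 kcal.
Fat: 25% × 1399 = 349.75 kcal; carbohydrate: 1049.25 kcal.
Fat: 349.75 kcal ÷ 9 kcal/g = 38.8611 g.

39 g/day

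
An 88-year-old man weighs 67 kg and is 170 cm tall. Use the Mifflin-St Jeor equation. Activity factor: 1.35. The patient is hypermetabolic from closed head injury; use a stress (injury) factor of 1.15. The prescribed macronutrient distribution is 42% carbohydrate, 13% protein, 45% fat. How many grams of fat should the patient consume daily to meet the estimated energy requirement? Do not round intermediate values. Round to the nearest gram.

Mifflin-St Jeor (male): BMR = 10(67) + 6.25(170) − 5(88) + 5 = 670 + 1062.5 − 440 + 5 = 1297.5 kcal/day.
TEE = 1297.5 × 1.35 = 1751.625 kcal/day.
With stress factor 1.15: 1751.625 × 1.15 = 2014.3688 kcal/day.
Fat energy = 45% × 2014.3688 = 906.4659 kcal.
Fat = 906.4659 ÷ 9 kcal/g = 100.7184 g.

101 g/day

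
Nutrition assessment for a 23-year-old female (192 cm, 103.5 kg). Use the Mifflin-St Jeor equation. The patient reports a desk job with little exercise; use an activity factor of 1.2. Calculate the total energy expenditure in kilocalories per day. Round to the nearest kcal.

Mifflin-St Jeor (female): BMR = 10(103.5) + 6.25(192) − 5(23) − 161 = 1035 + 1200 − 115 − 161 = 1959 kcal/day.
TEE = BMR × activity factor = 1959 × 1.2 = 2350.8 kcal/day.

2351 kilocalories per day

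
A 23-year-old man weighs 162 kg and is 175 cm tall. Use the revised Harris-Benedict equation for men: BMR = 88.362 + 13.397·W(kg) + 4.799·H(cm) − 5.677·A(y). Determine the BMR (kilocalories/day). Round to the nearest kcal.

Harris-Benedict: BMR = 88.362 + 13.397(162) + 4.799(175) − 5.677(23) = 2967.93 kcal/day.

2968 kilocalories/day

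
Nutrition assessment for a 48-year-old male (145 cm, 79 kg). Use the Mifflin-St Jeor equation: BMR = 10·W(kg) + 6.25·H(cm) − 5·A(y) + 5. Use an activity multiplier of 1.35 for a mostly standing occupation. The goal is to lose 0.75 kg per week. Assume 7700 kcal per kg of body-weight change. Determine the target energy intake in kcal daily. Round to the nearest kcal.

Mifflin-St Jeor (male): BMR = 10(79) + 6.25(145) − 5(48) + 5 = 790 + 906.25 − 240 + 5 = 1461.25 kcal/day.
TEE = 1461.25 × 1.35 = 1972.6875 kcal/day.
Required daily deficit = 0.75 × 7700 ÷ 7 = 825 kcal/day.
Target intake = 1972.6875 − 825 = 1147.6875 kcal/day.

1148 kcal daily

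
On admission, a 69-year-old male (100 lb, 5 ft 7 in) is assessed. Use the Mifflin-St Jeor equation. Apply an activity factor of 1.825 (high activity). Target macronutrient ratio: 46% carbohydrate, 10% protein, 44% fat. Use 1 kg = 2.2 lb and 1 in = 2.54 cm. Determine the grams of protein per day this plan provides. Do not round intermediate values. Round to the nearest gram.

54 g/day

Convert to metric: weight = 100 ÷ 2.2 = 45.4545 kg; height = (5×12 + 7) × 2.54 = 67 × 2.54 = 170.18 cm.
Mifflin-St Jeor (male): BMR = 10(45.4545) + 6.25(170.18) − 5(69) + 5 = 454.5455 + 1063.625 − 345 + 5 = 1178.1705 kcal/day.
TEE = 1178.1705 × 1.825 = 2150.1611 kcal/day.
Protein energy = 10% × 2150.1611 = 215.0161 kcal.
Protein = 215.0161 ÷ 4 kcal/g = 53.754 g.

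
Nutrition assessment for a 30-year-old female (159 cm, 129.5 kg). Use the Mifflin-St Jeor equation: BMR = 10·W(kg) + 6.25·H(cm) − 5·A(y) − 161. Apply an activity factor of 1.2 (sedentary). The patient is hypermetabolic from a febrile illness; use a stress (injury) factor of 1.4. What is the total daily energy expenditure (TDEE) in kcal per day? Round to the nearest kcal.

3323 kcal per day

Mifflin-St Jeor (female): BMR = 10(129.5) + 6.25(159) − 5(30) − 161 = 1295 + 993.75 − 150 − 161 = 1977.75 kcal/day.
TEE = BMR × activity factor = 1977.75 × 1.2 = 2373.3 kcal/day.
Apply stress factor: 2373.3 × 1.4 = 3322.62 kcal/day.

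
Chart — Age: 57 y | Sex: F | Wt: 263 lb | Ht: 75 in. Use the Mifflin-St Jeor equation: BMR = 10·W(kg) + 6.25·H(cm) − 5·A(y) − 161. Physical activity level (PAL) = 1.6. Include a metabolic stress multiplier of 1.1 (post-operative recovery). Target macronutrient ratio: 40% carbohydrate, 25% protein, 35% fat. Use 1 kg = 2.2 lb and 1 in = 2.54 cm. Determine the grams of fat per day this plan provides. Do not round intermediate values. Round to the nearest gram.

133 g/day

Convert to metric: weight = 263 ÷ 2.2 = 119.5455 kg; height = 75 × 2.54 = 190.5 cm.
Mifflin-St Jeor (female): BMR = 10(119.5455) + 6.25(190.5) − 5(57) − 161 = 1195.4545 + 1190.625 − 285 − 161 = 1940.0795 kcal/day.
TEE = 1940.0795 × 1.6 = 3104.1273 kcal/day.
With stress factor 1.1: 3104.1273 × 1.1 = 3414.54 kcal/day.
Fat energy = 35% × 3414.54 = 1195.089 kcal.
Fat = 1195.089 ÷ 9 kcal/g = 132.7877 g.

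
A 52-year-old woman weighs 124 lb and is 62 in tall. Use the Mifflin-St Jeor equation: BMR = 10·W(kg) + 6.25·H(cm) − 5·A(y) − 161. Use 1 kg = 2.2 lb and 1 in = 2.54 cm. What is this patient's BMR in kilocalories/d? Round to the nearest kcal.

Convert to metric: weight = 124 ÷ 2.2 = 56.3636 kg; height = 62 × 2.54 = 157.48 cm.
Mifflin-St Jeor (female): BMR = 10(56.3636) + 6.25(157.48) − 5(52) − 161 = 563.6364 + 984.25 − 260 − 161 = 1126.8864 kcal/day.

1127 kilocalories/d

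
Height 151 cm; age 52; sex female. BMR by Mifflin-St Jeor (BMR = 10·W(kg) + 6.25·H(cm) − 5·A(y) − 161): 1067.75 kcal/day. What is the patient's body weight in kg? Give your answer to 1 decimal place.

1067.75 = 10·W + 6.25(151) − 5(52) − 161
10·W = 1067.75 − 522.75 = 545, so W = 54.5 kg.

54.5 kg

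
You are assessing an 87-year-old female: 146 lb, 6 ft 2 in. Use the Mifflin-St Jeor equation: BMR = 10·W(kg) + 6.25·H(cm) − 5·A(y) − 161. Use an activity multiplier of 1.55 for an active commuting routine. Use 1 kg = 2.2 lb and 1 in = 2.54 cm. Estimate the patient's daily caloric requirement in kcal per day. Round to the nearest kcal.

Convert to metric: weight = 146 ÷ 2.2 = 66.3636 kg; height = (6×12 + 2) × 2.54 = 74 × 2.54 = 187.96 cm.
Mifflin-St Jeor (female): BMR = 10(66.3636) + 6.25(187.96) − 5(87) − 161 = 663.6364 + 1174.75 − 435 − 161 = 1242.3864 kcal/day.
TEE = BMR × activity factor = 1242.3864 × 1.55 = 1925.6989 kcal/day.

1926 kcal per day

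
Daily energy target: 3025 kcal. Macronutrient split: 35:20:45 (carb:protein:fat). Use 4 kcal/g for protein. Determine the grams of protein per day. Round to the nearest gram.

Protein energy = 20% × 3025 = 605 kcal.
At 4 kcal/g: 605 ÷ 4 = 151.25 g.

151 g/day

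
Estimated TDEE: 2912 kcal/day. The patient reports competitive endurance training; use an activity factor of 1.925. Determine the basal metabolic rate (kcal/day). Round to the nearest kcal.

BMR = TEE ÷ activity factor = 2912 ÷ 1.925 = 1512.7273 kcal/day.

1513 kcal/day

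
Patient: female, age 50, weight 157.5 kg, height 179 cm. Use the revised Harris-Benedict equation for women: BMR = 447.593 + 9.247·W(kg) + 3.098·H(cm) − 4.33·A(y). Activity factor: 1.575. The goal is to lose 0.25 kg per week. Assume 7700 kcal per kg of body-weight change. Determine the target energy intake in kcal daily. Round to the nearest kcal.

Harris-Benedict: BMR = 447.593 + 9.247(157.5) + 3.098(179) − 4.33(50) = 2242.0375 kcal/day.
TEE = 2242.0375 × 1.575 = 3531.2091 kcal/day.
Required daily deficit = 0.25 × 7700 ÷ 7 = 275 kcal/day.
Target intake = 3531.2091 − 275 = 3256.2091 kcal/day.

3256 kcal daily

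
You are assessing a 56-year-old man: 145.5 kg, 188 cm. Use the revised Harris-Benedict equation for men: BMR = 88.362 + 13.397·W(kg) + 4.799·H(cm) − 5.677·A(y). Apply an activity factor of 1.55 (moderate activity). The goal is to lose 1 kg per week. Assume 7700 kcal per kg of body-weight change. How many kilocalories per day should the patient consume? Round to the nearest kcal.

Harris-Benedict: BMR = 88.362 + 13.397(145.5) + 4.799(188) − 5.677(56) = 2621.9255 kcal/day.
TEE = 2621.9255 × 1.55 = 4063.9845 kcal/day.
Required daily deficit = 1 × 7700 ÷ 7 = 1100 kcal/day.
Target intake = 4063.9845 − 1100 = 2963.9845 kcal/day.

2964 kilocalories per day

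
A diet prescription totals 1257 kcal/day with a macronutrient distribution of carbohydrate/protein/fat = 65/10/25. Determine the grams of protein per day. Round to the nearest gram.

31 g/day

Protein energy = 10% × 1257 = 125.7 kcal.
At 4 kcal/g: 125.7 ÷ 4 = 31.425 g.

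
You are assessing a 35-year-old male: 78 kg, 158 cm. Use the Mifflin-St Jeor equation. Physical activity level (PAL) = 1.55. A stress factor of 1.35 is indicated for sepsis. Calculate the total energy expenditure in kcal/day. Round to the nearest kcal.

3343 kcal/day

Mifflin-St Jeor (male): BMR = 10(78) + 6.25(158) − 5(35) + 5 = 780 + 987.5 − 175 + 5 = 1597.5 kcal/day.
TEE = BMR × activity factor = 1597.5 × 1.55 = 2476.125 kcal/day.
Apply stress factor: 2476.125 × 1.35 = 3342.7688 kcal/day.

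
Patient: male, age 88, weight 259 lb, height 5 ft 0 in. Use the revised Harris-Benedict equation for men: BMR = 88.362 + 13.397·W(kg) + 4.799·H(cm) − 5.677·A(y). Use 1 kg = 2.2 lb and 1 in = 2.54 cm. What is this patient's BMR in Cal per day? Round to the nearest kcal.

Convert to metric: weight = 259 ÷ 2.2 = 117.7273 kg; height = (5×12 + 0) × 2.54 = 60 × 2.54 = 152.4 cm.
Harris-Benedict: BMR = 88.362 + 13.397(117.7273) + 4.799(152.4) − 5.677(88) = 1897.3459 kcal/day.

1897 Cal per day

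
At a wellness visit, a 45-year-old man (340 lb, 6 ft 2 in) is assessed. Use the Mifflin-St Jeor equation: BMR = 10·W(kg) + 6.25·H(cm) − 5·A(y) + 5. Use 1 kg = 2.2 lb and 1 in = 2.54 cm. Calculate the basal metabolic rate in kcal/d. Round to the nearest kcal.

2500 kcal/d

Convert to metric: weight = 340 ÷ 2.2 = 154.5455 kg; height = (6×12 + 2) × 2.54 = 74 × 2.54 = 187.96 cm.
Mifflin-St Jeor (male): BMR = 10(154.5455) + 6.25(187.96) − 5(45) + 5 = 1545.4545 + 1174.75 − 225 + 5 = 2500.2045 kcal/day.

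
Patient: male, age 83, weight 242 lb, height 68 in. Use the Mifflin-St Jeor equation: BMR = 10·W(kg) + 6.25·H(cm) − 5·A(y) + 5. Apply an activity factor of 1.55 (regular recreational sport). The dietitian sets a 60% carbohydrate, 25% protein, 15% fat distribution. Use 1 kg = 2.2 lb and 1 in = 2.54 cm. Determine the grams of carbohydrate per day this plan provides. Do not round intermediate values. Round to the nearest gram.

411 g/day

Convert to metric: weight = 242 ÷ 2.2 = 110 kg; height = 68 × 2.54 = 172.72 cm.
Mifflin-St Jeor (male): BMR = 10(110) + 6.25(172.72) − 5(83) + 5 = 1100 + 1079.5 − 415 + 5 = 1769.5 kcal/day.
TEE = 1769.5 × 1.55 = 2742.725 kcal/day.
Carbohydrate energy = 60% × 2742.725 = 1645.635 kcal.
Carbohydrate = 1645.635 ÷ 4 kcal/g = 411.4088 g.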